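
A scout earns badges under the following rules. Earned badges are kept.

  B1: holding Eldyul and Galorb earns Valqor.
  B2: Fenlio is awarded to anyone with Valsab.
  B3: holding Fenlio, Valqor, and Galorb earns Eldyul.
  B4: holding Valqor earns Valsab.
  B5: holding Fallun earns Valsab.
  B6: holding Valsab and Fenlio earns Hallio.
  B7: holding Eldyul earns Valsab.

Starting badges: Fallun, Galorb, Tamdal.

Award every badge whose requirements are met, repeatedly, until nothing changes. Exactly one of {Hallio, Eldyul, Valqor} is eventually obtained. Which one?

Hallio

With Fallun, Valsab is earned (B5).
With Valsab, Fenlio is earned (B2).
With Valsab and Fenlio, Hallio is earned (B6).
Eldyul would need Fenlio, Valqor, and Galorb (B3), but Valqor is never earned. Valqor would need Eldyul and Galorb (B1), but Eldyul is never earned.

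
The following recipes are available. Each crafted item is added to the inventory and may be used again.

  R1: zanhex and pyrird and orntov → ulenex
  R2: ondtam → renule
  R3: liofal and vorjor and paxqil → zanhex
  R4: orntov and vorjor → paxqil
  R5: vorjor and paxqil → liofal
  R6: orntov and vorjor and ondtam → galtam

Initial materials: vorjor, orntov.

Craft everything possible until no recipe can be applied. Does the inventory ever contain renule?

renule would need ondtam (R2), but ondtam is never obtained.

No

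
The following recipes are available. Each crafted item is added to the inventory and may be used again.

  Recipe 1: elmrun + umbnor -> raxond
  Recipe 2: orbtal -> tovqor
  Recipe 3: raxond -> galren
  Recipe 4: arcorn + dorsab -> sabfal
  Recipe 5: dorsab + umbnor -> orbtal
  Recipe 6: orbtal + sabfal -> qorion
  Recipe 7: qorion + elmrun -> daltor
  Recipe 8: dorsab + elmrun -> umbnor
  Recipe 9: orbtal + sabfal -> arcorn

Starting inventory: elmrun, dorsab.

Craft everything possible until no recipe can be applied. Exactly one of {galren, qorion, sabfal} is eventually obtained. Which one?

Using Recipe 8, dorsab and elmrun make umbnor.
Using Recipe 1, elmrun and umbnor make raxond.
raxond -> galren (Recipe 3).
qorion would need orbtal and sabfal (Recipe 6), but sabfal is never obtained. sabfal would need arcorn and dorsab (Recipe 4), but arcorn is never obtained.

galren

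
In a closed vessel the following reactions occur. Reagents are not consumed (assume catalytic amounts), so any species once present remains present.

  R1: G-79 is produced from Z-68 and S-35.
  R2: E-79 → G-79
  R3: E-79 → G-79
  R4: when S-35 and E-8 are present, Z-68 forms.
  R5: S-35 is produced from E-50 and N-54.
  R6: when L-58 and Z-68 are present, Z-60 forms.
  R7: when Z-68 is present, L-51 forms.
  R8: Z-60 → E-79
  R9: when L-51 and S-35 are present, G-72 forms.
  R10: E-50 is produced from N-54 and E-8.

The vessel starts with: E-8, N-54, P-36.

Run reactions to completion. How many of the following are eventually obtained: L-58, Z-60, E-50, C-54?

N-54 and E-8 present → E-50 forms (R10).
No rule produces L-58, and it is not given.
Z-60 would need L-58 and Z-68 (R6), but L-58 never forms.
E-50: reached.
No rule produces C-54, and it is not given.
Reached: E-50 — 1 of the 4.

1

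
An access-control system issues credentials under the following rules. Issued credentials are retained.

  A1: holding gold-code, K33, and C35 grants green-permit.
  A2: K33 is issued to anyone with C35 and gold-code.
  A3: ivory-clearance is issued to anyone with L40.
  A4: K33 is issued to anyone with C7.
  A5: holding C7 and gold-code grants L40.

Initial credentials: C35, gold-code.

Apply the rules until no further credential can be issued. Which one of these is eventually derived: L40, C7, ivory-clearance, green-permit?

green-permit

Holding C35 and gold-code grants K33 (A2).
Holding gold-code, K33, and C35 grants green-permit (A1).
No rule produces C7, and it is not given. ivory-clearance would need L40 (A3), but L40 is never granted. L40 would need C7 and gold-code (A5), but C7 is never granted.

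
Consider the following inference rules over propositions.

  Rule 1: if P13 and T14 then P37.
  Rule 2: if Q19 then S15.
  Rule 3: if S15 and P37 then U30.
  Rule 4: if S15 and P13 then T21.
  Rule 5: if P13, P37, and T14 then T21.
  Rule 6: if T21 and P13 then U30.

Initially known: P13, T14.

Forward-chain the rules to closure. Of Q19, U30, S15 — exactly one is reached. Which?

P13 and T14 hold, so P37 follows (Rule 1).
P13, P37, and T14 hold, so T21 follows (Rule 5).
T21 and P13 hold, so U30 follows (Rule 6).
No rule produces Q19, and it is not given. S15 would need Q19 (Rule 2), but Q19 is never established.

U30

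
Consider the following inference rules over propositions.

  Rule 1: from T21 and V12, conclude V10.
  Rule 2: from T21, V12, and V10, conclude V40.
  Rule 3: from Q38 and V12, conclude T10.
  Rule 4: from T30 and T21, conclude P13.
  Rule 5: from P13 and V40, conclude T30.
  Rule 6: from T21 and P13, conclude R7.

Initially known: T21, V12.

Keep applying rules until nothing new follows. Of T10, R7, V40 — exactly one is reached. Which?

T21 and V12 hold, so V10 follows (Rule 1).
From T21, V12, and V10, Rule 2 gives V40.
T10 would need Q38 and V12 (Rule 3), but Q38 is never established. R7 would need T21 and P13 (Rule 6), but P13 is never established.

V40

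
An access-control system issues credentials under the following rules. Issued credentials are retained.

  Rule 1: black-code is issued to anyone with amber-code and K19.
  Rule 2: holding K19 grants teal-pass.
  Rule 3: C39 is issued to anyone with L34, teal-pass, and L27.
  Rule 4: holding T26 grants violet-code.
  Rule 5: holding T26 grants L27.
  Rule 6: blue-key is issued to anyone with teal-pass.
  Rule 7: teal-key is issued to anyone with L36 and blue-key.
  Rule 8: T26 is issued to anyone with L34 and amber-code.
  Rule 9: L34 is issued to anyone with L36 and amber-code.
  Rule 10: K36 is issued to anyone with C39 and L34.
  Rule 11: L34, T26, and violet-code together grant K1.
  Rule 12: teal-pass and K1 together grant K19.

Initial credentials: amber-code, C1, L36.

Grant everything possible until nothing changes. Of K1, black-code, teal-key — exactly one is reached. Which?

K1

Holding L36 and amber-code grants L34 (Rule 9).
Holding L34 and amber-code grants T26 (Rule 8).
Holding T26 grants violet-code (Rule 4).
Holding L34, T26, and violet-code grants K1 (Rule 11).
teal-key would need L36 and blue-key (Rule 7), but blue-key is never granted. black-code would need amber-code and K19 (Rule 1), but K19 is never granted.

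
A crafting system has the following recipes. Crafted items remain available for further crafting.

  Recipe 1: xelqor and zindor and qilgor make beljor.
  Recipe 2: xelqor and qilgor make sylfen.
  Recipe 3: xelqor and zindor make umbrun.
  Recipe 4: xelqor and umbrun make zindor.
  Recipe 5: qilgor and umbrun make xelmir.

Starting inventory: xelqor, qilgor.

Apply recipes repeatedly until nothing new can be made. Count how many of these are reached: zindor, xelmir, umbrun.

zindor would need xelqor and umbrun (Recipe 4), but umbrun is never obtained.
xelmir would need qilgor and umbrun (Recipe 5), but umbrun is never obtained.
umbrun would need xelqor and zindor (Recipe 3), but zindor is never obtained.
None of the 3 are reached.

0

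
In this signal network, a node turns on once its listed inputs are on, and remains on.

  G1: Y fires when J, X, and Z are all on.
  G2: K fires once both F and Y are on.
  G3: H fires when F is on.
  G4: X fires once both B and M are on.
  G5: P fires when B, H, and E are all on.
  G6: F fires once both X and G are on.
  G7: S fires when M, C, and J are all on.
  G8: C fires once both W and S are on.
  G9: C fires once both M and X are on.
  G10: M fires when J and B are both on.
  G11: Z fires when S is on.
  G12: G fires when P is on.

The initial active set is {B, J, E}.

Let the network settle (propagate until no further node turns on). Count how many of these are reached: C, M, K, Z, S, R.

4

J and B are on, so M fires (G10).
G4: B and M on → X on.
M and X are on, so C fires (G9).
G7: M, C, and J on → S on.
G11: S on → Z on.
C: reached.
M: reached.
K would need F and Y (G2), but F never turns on.
Z: reached.
S: reached.
No rule produces R, and it is not given.
Reached: C, M, Z, and S — 4 of the 6.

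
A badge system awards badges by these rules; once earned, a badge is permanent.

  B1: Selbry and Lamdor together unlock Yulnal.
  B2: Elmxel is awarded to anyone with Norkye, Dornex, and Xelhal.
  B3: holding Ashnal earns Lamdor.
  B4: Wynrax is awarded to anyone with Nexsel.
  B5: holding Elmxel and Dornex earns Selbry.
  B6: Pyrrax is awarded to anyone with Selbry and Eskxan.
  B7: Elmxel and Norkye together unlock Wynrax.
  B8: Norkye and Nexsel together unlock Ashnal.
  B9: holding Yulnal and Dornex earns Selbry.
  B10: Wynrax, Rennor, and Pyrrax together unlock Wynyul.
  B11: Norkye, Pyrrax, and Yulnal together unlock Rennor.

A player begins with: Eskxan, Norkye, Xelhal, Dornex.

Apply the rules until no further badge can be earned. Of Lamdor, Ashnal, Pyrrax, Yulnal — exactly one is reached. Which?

With Norkye, Dornex, and Xelhal, Elmxel is earned (B2).
With Elmxel and Dornex, Selbry is earned (B5).
With Selbry and Eskxan, Pyrrax is earned (B6).
Yulnal would need Selbry and Lamdor (B1), but Lamdor is never earned. Ashnal would need Norkye and Nexsel (B8), but Nexsel is never earned. Lamdor would need Ashnal (B3), but Ashnal is never earned.

Pyrrax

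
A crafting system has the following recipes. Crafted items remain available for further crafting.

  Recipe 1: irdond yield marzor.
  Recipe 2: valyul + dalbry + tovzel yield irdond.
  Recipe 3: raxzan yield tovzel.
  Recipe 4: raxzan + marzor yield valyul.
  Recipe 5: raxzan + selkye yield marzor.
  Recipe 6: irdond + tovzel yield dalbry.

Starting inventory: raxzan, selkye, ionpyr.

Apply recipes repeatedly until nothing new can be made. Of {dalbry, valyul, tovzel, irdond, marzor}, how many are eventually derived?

3

raxzan + selkye → marzor (Recipe 5).
Using Recipe 3, raxzan makes tovzel.
Using Recipe 4, raxzan and marzor make valyul.
dalbry would need irdond and tovzel (Recipe 6), but irdond is never obtained.
valyul: reached.
tovzel: reached.
irdond would need valyul, dalbry, and tovzel (Recipe 2), but dalbry is never obtained.
marzor: reached.
Reached: valyul, tovzel, and marzor — 3 of the 5.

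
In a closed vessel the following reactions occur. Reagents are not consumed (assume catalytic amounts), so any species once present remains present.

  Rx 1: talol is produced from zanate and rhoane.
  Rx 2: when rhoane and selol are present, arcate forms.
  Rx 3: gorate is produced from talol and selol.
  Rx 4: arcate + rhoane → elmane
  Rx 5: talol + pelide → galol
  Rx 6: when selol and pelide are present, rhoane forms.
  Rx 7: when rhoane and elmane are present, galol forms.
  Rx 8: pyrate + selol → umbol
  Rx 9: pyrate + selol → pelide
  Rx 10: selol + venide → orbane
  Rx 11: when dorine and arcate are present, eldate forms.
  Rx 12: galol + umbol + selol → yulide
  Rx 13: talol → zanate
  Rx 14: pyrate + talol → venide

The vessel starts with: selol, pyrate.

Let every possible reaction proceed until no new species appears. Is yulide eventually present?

pyrate and selol present → umbol forms (Rx 8).
pyrate and selol present → pelide forms (Rx 9).
selol and pelide present → rhoane forms (Rx 6).
rhoane and selol present → arcate forms (Rx 2).
arcate and rhoane present → elmane forms (Rx 4).
rhoane and elmane present → galol forms (Rx 7).
galol, umbol, and selol present → yulide forms (Rx 12).

Yes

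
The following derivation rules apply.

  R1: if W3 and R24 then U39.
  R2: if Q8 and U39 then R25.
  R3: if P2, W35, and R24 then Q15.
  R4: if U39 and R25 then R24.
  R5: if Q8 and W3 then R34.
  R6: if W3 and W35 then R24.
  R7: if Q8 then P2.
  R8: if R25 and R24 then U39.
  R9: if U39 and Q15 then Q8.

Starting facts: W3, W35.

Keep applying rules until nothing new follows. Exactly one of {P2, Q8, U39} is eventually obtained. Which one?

U39

From W3 and W35, R6 gives R24.
From W3 and R24, R1 gives U39.
Q8 would need U39 and Q15 (R9), but Q15 is never established. P2 would need Q8 (R7), but Q8 is never established.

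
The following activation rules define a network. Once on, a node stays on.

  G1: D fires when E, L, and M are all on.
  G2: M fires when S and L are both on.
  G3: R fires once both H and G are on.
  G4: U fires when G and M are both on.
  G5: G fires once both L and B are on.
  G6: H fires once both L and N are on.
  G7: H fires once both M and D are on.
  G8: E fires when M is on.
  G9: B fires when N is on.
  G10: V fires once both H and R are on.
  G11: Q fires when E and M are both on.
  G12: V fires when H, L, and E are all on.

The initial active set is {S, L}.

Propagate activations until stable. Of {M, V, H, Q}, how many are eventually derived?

4

S and L are on, so M fires (G2).
M is on, so E fires (G8).
G11: E and M on → Q on.
G1: E, L, and M on → D on.
G7: M and D on → H on.
G12: H, L, and E on → V on.
M: reached.
V: reached.
H: reached.
Q: reached.
All 4 are reached.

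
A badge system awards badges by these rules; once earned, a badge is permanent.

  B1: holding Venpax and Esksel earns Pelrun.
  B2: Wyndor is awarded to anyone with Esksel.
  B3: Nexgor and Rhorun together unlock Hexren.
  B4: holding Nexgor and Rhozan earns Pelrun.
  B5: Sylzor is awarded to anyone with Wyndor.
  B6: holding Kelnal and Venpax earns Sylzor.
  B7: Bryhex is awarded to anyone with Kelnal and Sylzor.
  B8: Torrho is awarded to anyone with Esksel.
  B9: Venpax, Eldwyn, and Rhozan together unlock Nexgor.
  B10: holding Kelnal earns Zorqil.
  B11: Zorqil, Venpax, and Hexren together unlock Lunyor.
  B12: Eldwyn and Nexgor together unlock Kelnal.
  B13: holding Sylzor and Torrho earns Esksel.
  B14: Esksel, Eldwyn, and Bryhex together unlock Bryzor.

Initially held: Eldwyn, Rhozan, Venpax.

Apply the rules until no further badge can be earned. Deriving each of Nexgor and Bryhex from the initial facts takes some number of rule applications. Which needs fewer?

Nexgor

Nexgor: With Venpax, Eldwyn, and Rhozan, Nexgor is earned (B9). [1 rule application]
Bryhex: With Venpax, Eldwyn, and Rhozan, Nexgor is earned (B9). With Eldwyn and Nexgor, Kelnal is earned (B12). With Kelnal and Venpax, Sylzor is earned (B6). With Kelnal and Sylzor, Bryhex is earned (B7). [4 rule applications]
Nexgor needs fewer.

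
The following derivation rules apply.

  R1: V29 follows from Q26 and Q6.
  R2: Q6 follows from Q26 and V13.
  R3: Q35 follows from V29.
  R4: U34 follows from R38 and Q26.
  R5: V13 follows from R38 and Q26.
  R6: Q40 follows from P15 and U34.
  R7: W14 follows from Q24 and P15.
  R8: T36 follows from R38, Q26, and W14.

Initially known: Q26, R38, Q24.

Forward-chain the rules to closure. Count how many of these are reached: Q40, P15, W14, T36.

0

Q40 would need P15 and U34 (R6), but P15 is never established.
No rule produces P15, and it is not given.
W14 would need Q24 and P15 (R7), but P15 is never established.
T36 would need R38, Q26, and W14 (R8), but W14 is never established.
None of the 4 are reached.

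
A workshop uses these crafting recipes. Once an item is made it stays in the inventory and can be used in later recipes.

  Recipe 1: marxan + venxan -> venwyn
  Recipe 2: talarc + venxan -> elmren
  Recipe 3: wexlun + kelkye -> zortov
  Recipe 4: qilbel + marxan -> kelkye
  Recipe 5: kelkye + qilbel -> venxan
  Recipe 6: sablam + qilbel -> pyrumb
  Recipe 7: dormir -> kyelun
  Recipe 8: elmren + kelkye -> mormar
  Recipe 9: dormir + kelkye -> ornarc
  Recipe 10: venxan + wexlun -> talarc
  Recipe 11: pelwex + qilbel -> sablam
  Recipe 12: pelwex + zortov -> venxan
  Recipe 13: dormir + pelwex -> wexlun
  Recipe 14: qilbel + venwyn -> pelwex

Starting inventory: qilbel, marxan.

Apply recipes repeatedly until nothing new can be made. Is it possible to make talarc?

talarc would need venxan and wexlun (Recipe 10), but wexlun is never obtained.

No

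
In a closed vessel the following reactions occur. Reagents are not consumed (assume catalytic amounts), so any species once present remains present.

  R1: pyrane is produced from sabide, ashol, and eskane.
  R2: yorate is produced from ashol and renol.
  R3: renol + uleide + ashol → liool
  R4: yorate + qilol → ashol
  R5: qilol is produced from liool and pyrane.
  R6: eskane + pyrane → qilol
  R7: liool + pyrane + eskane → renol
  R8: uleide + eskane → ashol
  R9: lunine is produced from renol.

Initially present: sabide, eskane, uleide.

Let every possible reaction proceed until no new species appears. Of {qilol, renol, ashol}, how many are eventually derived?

2

uleide and eskane present → ashol forms (R8).
sabide, ashol, and eskane present → pyrane forms (R1).
eskane and pyrane present → qilol forms (R6).
qilol: reached.
renol would need liool, pyrane, and eskane (R7), but liool never forms.
ashol: reached.
Reached: qilol and ashol — 2 of the 3.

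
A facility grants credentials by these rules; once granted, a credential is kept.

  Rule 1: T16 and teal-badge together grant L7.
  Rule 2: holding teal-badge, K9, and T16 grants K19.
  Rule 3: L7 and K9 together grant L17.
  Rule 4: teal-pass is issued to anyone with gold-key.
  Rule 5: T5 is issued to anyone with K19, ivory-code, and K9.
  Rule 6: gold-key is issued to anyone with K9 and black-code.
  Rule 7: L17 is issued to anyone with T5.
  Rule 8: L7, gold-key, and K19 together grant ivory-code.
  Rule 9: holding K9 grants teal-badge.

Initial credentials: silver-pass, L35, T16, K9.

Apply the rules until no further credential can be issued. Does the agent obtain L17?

Yes

Holding K9 grants teal-badge (Rule 9).
Holding T16 and teal-badge grants L7 (Rule 1).
Holding L7 and K9 grants L17 (Rule 3).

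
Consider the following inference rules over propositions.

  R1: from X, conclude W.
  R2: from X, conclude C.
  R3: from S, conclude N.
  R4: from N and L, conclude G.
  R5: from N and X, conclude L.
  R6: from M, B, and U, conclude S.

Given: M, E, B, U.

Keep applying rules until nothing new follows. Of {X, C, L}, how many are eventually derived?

0

No rule produces X, and it is not given.
C would need X (R2), but X is never established.
L would need N and X (R5), but X is never established.
None of the 3 are reached.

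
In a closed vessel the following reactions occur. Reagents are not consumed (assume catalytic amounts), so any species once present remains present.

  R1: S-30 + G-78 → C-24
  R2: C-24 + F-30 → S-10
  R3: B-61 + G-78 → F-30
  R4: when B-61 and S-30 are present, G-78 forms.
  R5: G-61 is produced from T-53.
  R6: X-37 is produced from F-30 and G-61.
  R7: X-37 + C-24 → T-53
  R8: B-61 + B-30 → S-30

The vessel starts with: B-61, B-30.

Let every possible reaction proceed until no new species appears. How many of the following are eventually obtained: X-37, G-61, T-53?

X-37 would need F-30 and G-61 (R6), but G-61 never forms.
G-61 would need T-53 (R5), but T-53 never forms.
T-53 would need X-37 and C-24 (R7), but X-37 never forms.
None of the 3 are reached.

0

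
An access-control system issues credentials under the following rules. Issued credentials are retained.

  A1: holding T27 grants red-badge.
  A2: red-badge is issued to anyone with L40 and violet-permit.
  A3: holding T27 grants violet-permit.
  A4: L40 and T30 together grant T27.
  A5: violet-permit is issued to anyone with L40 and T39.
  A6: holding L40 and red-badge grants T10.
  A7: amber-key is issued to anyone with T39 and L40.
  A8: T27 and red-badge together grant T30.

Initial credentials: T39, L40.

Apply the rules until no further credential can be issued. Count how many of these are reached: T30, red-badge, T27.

Holding L40 and T39 grants violet-permit (A5).
Holding L40 and violet-permit grants red-badge (A2).
T30 would need T27 and red-badge (A8), but T27 is never granted.
red-badge: reached.
T27 would need L40 and T30 (A4), but T30 is never granted.
Reached: red-badge — 1 of the 3.

1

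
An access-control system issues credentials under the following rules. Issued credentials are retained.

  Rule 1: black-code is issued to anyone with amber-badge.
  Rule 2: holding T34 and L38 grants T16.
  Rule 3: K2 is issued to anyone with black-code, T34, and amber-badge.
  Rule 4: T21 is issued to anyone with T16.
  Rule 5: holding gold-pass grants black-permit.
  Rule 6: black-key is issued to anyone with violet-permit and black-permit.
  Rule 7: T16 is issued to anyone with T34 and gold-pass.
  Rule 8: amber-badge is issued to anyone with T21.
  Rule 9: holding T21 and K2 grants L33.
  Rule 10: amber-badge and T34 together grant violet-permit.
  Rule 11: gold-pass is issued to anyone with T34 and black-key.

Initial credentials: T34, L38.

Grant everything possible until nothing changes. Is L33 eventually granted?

Holding T34 and L38 grants T16 (Rule 2).
Holding T16 grants T21 (Rule 4).
Holding T21 grants amber-badge (Rule 8).
Holding amber-badge grants black-code (Rule 1).
Holding black-code, T34, and amber-badge grants K2 (Rule 3).
Holding T21 and K2 grants L33 (Rule 9).

Yes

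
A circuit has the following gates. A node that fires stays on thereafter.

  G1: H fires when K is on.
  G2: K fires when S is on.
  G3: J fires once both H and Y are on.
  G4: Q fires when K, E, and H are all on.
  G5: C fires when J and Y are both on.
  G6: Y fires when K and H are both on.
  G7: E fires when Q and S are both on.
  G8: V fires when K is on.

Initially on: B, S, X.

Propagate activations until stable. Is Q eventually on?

No

Q would need K, E, and H (G4), but E never turns on.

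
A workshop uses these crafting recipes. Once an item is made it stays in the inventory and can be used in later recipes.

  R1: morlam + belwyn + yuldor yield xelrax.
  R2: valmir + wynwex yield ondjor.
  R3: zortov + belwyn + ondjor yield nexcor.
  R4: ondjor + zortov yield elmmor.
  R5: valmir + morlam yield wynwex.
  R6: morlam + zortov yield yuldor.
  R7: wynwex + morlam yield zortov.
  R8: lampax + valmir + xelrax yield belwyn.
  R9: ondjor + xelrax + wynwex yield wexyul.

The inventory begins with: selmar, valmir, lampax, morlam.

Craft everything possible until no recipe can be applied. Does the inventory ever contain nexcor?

nexcor would need zortov, belwyn, and ondjor (R3), but belwyn is never obtained.

No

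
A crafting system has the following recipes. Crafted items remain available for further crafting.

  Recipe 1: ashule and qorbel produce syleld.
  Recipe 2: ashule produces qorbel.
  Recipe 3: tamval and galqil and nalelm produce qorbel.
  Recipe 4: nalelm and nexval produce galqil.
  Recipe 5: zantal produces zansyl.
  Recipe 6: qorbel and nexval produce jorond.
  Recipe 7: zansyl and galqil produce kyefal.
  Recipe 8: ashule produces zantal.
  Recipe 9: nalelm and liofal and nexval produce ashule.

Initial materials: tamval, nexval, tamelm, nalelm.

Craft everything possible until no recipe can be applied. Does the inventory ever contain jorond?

nalelm and nexval → galqil (Recipe 4).
tamval and galqil and nalelm → qorbel (Recipe 3).
Using Recipe 6, qorbel and nexval make jorond.

Yes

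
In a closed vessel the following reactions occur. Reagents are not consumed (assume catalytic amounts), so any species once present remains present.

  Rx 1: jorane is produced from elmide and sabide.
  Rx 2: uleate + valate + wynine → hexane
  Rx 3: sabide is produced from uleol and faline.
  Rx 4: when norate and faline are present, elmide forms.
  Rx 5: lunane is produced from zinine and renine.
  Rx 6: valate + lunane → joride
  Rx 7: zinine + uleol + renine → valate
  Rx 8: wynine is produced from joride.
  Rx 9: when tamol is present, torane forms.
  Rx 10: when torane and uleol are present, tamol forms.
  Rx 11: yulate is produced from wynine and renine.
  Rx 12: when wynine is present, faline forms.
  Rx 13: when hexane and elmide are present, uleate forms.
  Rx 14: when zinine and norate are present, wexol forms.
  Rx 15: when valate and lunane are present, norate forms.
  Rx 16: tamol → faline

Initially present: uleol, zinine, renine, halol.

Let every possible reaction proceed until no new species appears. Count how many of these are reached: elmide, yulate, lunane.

zinine and renine present → lunane forms (Rx 5).
zinine, uleol, and renine present → valate forms (Rx 7).
valate and lunane present → joride forms (Rx 6).
valate and lunane present → norate forms (Rx 15).
joride present → wynine forms (Rx 8).
wynine and renine present → yulate forms (Rx 11).
wynine present → faline forms (Rx 12).
norate and faline present → elmide forms (Rx 4).
elmide: reached.
yulate: reached.
lunane: reached.
All 3 are reached.

3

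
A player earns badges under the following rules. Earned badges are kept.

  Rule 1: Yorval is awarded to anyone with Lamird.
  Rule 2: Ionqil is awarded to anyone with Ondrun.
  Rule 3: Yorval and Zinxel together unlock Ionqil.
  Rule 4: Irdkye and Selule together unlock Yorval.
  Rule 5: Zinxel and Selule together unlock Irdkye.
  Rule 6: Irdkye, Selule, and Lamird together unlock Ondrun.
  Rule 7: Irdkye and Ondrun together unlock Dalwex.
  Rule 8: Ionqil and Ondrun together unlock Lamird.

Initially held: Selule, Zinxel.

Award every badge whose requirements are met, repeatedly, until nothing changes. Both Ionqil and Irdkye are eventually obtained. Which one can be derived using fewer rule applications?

Irdkye: With Zinxel and Selule, Irdkye is earned (Rule 5). [1 rule application]
Ionqil: With Zinxel and Selule, Irdkye is earned (Rule 5). With Irdkye and Selule, Yorval is earned (Rule 4). With Yorval and Zinxel, Ionqil is earned (Rule 3). [3 rule applications]
Irdkye needs fewer.

Irdkye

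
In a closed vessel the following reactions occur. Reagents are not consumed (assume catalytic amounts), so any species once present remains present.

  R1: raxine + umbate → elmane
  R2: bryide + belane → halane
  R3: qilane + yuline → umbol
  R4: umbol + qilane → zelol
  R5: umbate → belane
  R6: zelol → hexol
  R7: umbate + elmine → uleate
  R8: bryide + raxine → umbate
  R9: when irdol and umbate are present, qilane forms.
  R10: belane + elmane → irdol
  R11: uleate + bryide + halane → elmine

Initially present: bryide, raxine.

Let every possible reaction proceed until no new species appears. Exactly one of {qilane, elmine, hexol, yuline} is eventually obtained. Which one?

bryide and raxine present → umbate forms (R8).
raxine and umbate present → elmane forms (R1).
umbate present → belane forms (R5).
belane and elmane present → irdol forms (R10).
irdol and umbate present → qilane forms (R9).
hexol would need zelol (R6), but zelol never forms. elmine would need uleate, bryide, and halane (R11), but uleate never forms. No rule produces yuline, and it is not given.

qilane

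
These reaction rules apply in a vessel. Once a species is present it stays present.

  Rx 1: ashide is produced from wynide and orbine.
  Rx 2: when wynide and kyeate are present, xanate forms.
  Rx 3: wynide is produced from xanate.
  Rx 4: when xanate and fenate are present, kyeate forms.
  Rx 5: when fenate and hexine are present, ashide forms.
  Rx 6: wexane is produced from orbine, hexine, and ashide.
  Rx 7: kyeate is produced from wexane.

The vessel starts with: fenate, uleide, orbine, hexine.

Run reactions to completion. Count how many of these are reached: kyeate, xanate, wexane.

2

fenate and hexine present → ashide forms (Rx 5).
orbine, hexine, and ashide present → wexane forms (Rx 6).
wexane present → kyeate forms (Rx 7).
kyeate: reached.
xanate would need wynide and kyeate (Rx 2), but wynide never forms.
wexane: reached.
Reached: kyeate and wexane — 2 of the 3.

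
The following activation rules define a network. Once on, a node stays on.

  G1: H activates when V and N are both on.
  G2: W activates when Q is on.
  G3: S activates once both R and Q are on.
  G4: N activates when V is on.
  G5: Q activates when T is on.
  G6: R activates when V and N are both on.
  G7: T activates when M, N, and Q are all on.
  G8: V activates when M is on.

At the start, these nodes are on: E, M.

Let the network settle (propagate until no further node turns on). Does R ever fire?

G8: M on → V on.
G4: V on → N on.
G6: V and N on → R on.

Yes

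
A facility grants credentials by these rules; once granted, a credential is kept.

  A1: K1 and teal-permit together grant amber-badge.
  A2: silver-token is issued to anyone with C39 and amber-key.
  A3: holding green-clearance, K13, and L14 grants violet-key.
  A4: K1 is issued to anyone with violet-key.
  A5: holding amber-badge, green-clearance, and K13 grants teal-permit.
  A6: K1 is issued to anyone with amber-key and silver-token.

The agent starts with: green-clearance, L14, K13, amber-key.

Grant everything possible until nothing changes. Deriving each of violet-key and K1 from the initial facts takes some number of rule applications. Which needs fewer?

violet-key: Holding green-clearance, K13, and L14 grants violet-key (A3). [1 rule application]
K1: Holding green-clearance, K13, and L14 grants violet-key (A3). Holding violet-key grants K1 (A4). [2 rule applications]
violet-key needs fewer.

violet-key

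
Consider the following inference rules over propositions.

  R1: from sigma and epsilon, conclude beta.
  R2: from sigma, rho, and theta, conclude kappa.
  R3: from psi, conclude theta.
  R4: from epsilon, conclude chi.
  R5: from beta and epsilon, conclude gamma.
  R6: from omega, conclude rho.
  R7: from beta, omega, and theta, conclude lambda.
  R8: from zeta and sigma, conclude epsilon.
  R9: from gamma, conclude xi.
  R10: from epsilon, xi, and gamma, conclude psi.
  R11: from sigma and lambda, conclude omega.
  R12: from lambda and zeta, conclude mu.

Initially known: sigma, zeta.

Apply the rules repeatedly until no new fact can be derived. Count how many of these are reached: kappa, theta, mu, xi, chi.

3

zeta and sigma hold, so epsilon follows (R8).
From sigma and epsilon, R1 gives beta.
From epsilon, R4 gives chi.
beta and epsilon hold, so gamma follows (R5).
gamma holds, so xi follows (R9).
epsilon, xi, and gamma hold, so psi follows (R10).
From psi, R3 gives theta.
kappa would need sigma, rho, and theta (R2), but rho is never established.
theta: reached.
mu would need lambda and zeta (R12), but lambda is never established.
xi: reached.
chi: reached.
Reached: theta, xi, and chi — 3 of the 5.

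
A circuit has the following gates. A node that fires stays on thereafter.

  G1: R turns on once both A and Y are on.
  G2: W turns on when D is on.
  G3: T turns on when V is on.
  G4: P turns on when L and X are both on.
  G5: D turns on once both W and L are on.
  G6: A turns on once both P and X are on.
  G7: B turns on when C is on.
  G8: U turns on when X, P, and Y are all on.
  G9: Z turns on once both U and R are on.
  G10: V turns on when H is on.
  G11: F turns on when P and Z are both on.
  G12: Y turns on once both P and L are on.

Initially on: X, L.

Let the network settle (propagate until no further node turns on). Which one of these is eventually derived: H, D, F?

F

L and X are on, so P turns on (G4).
G6: P and X on → A on.
G12: P and L on → Y on.
G8: X, P, and Y on → U on.
G1: A and Y on → R on.
U and R are on, so Z turns on (G9).
G11: P and Z on → F on.
D would need W and L (G5), but W never turns on. No rule produces H, and it is not given.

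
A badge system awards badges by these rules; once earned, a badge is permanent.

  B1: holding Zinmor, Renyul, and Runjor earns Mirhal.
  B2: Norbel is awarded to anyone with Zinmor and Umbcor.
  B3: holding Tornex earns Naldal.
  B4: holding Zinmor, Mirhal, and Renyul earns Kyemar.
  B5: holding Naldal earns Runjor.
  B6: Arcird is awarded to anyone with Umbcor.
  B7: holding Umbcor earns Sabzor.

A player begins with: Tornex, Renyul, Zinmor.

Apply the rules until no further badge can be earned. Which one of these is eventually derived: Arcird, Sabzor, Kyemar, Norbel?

With Tornex, Naldal is earned (B3).
With Naldal, Runjor is earned (B5).
With Zinmor, Renyul, and Runjor, Mirhal is earned (B1).
With Zinmor, Mirhal, and Renyul, Kyemar is earned (B4).
Sabzor would need Umbcor (B7), but Umbcor is never earned. Arcird would need Umbcor (B6), but Umbcor is never earned. Norbel would need Zinmor and Umbcor (B2), but Umbcor is never earned.

Kyemar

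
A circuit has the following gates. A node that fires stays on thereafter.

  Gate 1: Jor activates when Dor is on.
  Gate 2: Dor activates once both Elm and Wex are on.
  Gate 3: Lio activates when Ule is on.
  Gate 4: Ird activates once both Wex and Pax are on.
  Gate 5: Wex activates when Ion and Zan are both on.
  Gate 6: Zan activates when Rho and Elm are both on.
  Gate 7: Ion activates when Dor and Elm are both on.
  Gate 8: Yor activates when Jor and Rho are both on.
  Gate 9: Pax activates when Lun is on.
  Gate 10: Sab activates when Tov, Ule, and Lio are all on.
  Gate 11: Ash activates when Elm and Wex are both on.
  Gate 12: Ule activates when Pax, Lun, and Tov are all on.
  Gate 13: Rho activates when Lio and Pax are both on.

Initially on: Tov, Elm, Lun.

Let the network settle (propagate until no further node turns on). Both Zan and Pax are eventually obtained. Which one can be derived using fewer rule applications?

Pax

Pax: Gate 9: Lun on → Pax on. [1 rule application]
Zan: Gate 9: Lun on → Pax on. Pax, Lun, and Tov are on, so Ule activates (Gate 12). Gate 3: Ule on → Lio on. Gate 13: Lio and Pax on → Rho on. Gate 6: Rho and Elm on → Zan on. [5 rule applications]
Pax needs fewer.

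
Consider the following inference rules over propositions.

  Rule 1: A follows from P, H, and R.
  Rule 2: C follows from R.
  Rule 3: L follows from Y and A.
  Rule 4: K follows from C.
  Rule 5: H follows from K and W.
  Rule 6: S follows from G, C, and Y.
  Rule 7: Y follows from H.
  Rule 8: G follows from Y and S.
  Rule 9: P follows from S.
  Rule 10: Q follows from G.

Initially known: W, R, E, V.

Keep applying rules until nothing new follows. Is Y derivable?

R holds, so C follows (Rule 2).
From C, Rule 4 gives K.
K and W hold, so H follows (Rule 5).
From H, Rule 7 gives Y.

Yes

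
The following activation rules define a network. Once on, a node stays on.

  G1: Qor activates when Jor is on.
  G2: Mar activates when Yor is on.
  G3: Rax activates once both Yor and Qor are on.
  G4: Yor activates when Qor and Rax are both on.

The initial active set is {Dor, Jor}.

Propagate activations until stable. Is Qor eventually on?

Jor is on, so Qor activates (G1).

Yes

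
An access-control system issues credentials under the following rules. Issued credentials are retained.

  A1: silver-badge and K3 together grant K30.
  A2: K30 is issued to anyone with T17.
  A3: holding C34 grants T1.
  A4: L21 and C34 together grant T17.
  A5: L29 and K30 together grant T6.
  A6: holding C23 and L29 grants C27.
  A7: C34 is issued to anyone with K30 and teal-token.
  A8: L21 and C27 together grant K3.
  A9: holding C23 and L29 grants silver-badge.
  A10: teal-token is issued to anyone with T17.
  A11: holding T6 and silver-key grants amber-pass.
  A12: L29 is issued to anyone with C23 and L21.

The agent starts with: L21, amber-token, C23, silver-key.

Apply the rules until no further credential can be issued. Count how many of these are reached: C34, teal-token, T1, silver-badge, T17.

Holding C23 and L21 grants L29 (A12).
Holding C23 and L29 grants silver-badge (A9).
C34 would need K30 and teal-token (A7), but teal-token is never granted.
teal-token would need T17 (A10), but T17 is never granted.
T1 would need C34 (A3), but C34 is never granted.
silver-badge: reached.
T17 would need L21 and C34 (A4), but C34 is never granted.
Reached: silver-badge — 1 of the 5.

1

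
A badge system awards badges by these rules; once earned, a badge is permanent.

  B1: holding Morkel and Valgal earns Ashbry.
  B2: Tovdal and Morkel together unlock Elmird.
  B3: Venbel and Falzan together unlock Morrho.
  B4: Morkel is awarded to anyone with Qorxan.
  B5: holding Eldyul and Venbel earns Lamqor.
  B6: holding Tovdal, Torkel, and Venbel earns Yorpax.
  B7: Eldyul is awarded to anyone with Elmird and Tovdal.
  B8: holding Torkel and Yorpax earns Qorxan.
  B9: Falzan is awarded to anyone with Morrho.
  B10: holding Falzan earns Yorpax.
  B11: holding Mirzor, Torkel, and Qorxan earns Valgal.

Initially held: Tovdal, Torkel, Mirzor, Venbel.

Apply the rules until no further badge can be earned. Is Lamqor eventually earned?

With Tovdal, Torkel, and Venbel, Yorpax is earned (B6).
With Torkel and Yorpax, Qorxan is earned (B8).
With Qorxan, Morkel is earned (B4).
With Tovdal and Morkel, Elmird is earned (B2).
With Elmird and Tovdal, Eldyul is earned (B7).
With Eldyul and Venbel, Lamqor is earned (B5).

Yes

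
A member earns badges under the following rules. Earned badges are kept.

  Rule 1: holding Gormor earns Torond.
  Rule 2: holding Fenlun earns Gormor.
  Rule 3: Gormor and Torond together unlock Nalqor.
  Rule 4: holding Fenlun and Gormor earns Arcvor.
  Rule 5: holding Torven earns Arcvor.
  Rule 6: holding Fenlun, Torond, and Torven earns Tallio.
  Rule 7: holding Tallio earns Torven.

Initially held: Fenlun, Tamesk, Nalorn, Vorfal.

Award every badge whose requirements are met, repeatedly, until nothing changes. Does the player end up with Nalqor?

With Fenlun, Gormor is earned (Rule 2).
With Gormor, Torond is earned (Rule 1).
With Gormor and Torond, Nalqor is earned (Rule 3).

Yes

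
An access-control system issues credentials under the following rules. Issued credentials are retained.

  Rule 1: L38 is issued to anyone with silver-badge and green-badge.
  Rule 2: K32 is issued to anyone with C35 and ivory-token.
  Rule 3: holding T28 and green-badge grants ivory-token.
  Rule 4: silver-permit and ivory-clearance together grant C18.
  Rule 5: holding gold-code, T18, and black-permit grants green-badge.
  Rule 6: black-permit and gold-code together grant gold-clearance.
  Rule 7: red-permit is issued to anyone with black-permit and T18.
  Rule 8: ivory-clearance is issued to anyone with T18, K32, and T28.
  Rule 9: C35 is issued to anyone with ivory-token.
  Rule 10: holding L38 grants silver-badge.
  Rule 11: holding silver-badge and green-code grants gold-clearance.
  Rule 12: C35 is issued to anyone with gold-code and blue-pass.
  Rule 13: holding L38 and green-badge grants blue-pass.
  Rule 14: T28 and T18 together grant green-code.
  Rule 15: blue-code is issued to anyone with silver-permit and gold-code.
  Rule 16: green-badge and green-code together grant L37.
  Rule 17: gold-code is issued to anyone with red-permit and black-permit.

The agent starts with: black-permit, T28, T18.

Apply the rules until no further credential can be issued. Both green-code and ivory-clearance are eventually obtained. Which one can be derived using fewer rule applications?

green-code: Holding T28 and T18 grants green-code (Rule 14). [1 rule application]
ivory-clearance: Holding black-permit and T18 grants red-permit (Rule 7). Holding red-permit and black-permit grants gold-code (Rule 17). Holding gold-code, T18, and black-permit grants green-badge (Rule 5). Holding T28 and green-badge grants ivory-token (Rule 3). Holding ivory-token grants C35 (Rule 9). Holding C35 and ivory-token grants K32 (Rule 2). Holding T18, K32, and T28 grants ivory-clearance (Rule 8). [7 rule applications]
green-code needs fewer.

green-code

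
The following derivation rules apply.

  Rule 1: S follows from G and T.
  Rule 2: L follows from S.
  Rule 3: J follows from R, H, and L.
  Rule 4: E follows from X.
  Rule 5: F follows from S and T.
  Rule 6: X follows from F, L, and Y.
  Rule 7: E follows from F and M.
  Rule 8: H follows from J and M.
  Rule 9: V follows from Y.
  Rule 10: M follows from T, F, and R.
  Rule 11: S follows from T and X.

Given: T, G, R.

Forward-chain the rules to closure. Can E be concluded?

Yes

G and T hold, so S follows (Rule 1).
From S and T, Rule 5 gives F.
T, F, and R hold, so M follows (Rule 10).
From F and M, Rule 7 gives E.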